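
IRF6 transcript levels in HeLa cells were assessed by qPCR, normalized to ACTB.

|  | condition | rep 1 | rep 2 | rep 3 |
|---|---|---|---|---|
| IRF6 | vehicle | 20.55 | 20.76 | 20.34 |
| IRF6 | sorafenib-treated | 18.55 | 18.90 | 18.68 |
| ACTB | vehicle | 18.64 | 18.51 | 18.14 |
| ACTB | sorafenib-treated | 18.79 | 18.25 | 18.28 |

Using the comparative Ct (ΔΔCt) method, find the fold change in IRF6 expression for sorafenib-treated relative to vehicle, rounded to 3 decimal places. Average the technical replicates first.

3.605

Mean Ct: IRF6 vehicle 20.550; IRF6 sorafenib-treated 18.710; ACTB vehicle 18.430; ACTB sorafenib-treated 18.440
ΔCt(vehicle) = 20.550 − 18.430 = 2.120
ΔCt(sorafenib-treated) = 18.710 − 18.440 = 0.270
ΔΔCt = 0.270 − 2.120 = -1.850
Fold change = 2^(−(-1.850)) = 2^1.850 = 3.6050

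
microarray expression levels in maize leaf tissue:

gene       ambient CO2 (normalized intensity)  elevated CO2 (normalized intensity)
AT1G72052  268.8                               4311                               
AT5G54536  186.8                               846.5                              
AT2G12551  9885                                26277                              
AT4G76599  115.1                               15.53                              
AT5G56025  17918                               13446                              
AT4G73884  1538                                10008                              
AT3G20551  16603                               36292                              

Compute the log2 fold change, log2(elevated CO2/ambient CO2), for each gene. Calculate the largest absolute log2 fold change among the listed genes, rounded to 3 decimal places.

log2(4311/268.8) = 4.003  (AT1G72052)
log2(846.5/186.8) = 2.180  (AT5G54536)
log2(26277/9885) = 1.410  (AT2G12551)
log2(15.53/115.1) = -2.890  (AT4G76599)
log2(13446/17918) = -0.414  (AT5G56025)
log2(10008/1538) = 2.702  (AT4G73884)
log2(36292/16603) = 1.128  (AT3G20551)
The largest magnitude belongs to AT1G72052.

4.003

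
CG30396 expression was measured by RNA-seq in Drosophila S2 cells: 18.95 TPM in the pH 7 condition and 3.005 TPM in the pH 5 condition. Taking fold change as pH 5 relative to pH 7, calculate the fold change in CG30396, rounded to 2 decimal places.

0.16

Fold change = 3.005 / 18.95 = 0.159
CG30396 is downregulated.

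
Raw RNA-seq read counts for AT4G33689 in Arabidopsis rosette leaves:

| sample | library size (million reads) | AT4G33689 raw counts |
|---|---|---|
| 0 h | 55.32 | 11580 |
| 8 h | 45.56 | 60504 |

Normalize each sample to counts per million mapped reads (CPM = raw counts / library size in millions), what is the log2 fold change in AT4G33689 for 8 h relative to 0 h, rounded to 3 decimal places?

CPM(0 h) = 11580 / 55.32 = 209.3275
CPM(8 h) = 60504 / 45.56 = 1328.0070
Fold change = 1328.0070 / 209.3275 = 6.34416
log2(6.34416) = 2.6654

2.665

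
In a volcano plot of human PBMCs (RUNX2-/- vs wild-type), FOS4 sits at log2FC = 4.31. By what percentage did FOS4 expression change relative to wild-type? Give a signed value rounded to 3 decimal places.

1883.532%

Fold change = 2^(4.31) = 19.8353
Percent change = (FC − 1) × 100% = (19.8353 − 1) × 100 = 1883.532%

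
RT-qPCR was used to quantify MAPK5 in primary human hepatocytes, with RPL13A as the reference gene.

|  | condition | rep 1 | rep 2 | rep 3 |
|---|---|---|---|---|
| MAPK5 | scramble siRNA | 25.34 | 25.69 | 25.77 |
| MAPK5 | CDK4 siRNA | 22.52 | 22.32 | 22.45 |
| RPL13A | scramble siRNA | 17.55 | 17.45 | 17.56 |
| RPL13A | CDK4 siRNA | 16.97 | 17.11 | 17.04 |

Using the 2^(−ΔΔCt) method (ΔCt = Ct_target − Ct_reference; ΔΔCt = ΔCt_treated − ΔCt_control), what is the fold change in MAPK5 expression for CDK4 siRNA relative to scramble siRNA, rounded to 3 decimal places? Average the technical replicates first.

Mean Ct: MAPK5 scramble siRNA 25.600; MAPK5 CDK4 siRNA 22.430; RPL13A scramble siRNA 17.520; RPL13A CDK4 siRNA 17.040
ΔCt(scramble siRNA) = 25.600 − 17.520 = 8.080
ΔCt(CDK4 siRNA) = 22.430 − 17.040 = 5.390
ΔΔCt = 5.390 − 8.080 = -2.690
Fold change = 2^(−(-2.690)) = 2^2.690 = 6.4531

6.453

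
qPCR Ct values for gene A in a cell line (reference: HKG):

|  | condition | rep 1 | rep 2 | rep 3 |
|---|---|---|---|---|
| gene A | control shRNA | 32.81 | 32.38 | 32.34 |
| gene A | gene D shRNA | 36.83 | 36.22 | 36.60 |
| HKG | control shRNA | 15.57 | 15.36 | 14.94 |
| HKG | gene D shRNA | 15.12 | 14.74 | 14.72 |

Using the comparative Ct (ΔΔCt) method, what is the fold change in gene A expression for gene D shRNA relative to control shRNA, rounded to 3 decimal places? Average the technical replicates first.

Mean Ct: gene A control shRNA 32.510; gene A gene D shRNA 36.550; HKG control shRNA 15.290; HKG gene D shRNA 14.860
ΔCt(control shRNA) = 32.510 − 15.290 = 17.220
ΔCt(gene D shRNA) = 36.550 − 14.860 = 21.690
ΔΔCt = 21.690 − 17.220 = 4.470
Fold change = 2^(−4.470) = 0.0451

0.045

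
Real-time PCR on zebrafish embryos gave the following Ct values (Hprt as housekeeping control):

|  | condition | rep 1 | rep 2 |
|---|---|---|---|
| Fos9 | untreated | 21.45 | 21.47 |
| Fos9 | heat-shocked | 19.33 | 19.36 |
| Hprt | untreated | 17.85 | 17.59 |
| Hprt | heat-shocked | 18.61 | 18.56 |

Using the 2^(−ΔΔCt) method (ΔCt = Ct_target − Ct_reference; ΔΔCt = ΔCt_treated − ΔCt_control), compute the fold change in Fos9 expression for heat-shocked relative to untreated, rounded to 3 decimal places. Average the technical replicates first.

Mean Ct: Fos9 untreated 21.460; Fos9 heat-shocked 19.345; Hprt untreated 17.720; Hprt heat-shocked 18.585
ΔCt(untreated) = 21.460 − 17.720 = 3.740
ΔCt(heat-shocked) = 19.345 − 18.585 = 0.760
ΔΔCt = 0.760 − 3.740 = -2.980
Fold change = 2^(−(-2.980)) = 2^2.980 = 7.8899

7.890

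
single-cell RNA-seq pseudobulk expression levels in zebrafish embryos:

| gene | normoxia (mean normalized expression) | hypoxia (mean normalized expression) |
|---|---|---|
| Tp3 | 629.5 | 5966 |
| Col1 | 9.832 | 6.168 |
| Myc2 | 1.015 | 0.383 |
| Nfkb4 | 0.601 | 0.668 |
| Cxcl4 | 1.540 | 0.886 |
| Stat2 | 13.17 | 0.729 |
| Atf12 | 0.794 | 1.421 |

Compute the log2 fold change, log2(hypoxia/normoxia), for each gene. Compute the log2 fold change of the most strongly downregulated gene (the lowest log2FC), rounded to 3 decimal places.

-4.175

log2(5966/629.5) = 3.244  (Tp3)
log2(6.168/9.832) = -0.673  (Col1)
log2(0.383/1.015) = -1.406  (Myc2)
log2(0.668/0.601) = 0.152  (Nfkb4)
log2(0.886/1.540) = -0.798  (Cxcl4)
log2(0.729/13.17) = -4.175  (Stat2)
log2(1.421/0.794) = 0.840  (Atf12)
Stat2 is most strongly downregulated.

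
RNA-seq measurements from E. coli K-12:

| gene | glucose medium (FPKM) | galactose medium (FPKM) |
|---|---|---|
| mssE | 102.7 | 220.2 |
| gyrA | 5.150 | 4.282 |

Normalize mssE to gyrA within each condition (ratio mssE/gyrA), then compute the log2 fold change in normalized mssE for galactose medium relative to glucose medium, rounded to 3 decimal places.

mssE/gyrA (glucose medium) = 102.7 / 5.150 = 19.942
mssE/gyrA (galactose medium) = 220.2 / 4.282 = 51.425
Fold change = 51.425 / 19.942 = 2.5787
log2(2.5787) = 1.3667

1.367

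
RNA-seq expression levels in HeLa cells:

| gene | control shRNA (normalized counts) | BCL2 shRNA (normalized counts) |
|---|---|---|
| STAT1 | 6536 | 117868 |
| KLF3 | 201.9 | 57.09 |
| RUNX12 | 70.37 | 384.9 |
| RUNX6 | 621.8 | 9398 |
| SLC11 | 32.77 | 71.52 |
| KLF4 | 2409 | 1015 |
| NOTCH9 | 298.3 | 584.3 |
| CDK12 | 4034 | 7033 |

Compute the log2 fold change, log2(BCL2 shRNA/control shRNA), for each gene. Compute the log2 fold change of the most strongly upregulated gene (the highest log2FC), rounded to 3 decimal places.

4.173

log2(117868/6536) = 4.173  (STAT1)
log2(57.09/201.9) = -1.822  (KLF3)
log2(384.9/70.37) = 2.451  (RUNX12)
log2(9398/621.8) = 3.918  (RUNX6)
log2(71.52/32.77) = 1.126  (SLC11)
log2(1015/2409) = -1.247  (KLF4)
log2(584.3/298.3) = 0.970  (NOTCH9)
log2(7033/4034) = 0.802  (CDK12)
STAT1 is most strongly upregulated.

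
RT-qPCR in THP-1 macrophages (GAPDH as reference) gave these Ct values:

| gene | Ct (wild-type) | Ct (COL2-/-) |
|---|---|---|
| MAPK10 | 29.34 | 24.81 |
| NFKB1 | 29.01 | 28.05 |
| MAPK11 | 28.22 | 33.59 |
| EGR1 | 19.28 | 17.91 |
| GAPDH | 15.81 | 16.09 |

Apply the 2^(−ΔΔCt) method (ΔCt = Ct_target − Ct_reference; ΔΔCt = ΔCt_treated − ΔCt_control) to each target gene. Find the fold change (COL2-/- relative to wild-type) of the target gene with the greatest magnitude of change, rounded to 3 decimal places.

MAPK10: ΔΔCt = (24.81−16.09) − (29.34−15.81) = 8.72 − 13.53 = -4.81; fold change = 2^4.81 = 28.051
NFKB1: ΔΔCt = (28.05−16.09) − (29.01−15.81) = 11.96 − 13.20 = -1.24; fold change = 2^1.24 = 2.362
MAPK11: ΔΔCt = (33.59−16.09) − (28.22−15.81) = 17.50 − 12.41 = 5.09; fold change = 2^-5.09 = 0.029
EGR1: ΔΔCt = (17.91−16.09) − (19.28−15.81) = 1.82 − 3.47 = -1.65; fold change = 2^1.65 = 3.138
MAPK11 has the largest |ΔΔCt| = 5.09.

0.029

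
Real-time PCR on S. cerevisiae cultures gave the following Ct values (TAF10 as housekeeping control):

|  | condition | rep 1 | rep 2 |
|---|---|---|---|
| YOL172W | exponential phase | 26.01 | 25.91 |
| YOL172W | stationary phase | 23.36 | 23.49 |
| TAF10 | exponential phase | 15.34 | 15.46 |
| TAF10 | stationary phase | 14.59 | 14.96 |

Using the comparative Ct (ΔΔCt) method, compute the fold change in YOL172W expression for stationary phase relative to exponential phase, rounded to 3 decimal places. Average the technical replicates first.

3.758

Mean Ct: YOL172W exponential phase 25.960; YOL172W stationary phase 23.425; TAF10 exponential phase 15.400; TAF10 stationary phase 14.775
ΔCt(exponential phase) = 25.960 − 15.400 = 10.560
ΔCt(stationary phase) = 23.425 − 14.775 = 8.650
ΔΔCt = 8.650 − 10.560 = -1.910
Fold change = 2^(−(-1.910)) = 2^1.910 = 3.7581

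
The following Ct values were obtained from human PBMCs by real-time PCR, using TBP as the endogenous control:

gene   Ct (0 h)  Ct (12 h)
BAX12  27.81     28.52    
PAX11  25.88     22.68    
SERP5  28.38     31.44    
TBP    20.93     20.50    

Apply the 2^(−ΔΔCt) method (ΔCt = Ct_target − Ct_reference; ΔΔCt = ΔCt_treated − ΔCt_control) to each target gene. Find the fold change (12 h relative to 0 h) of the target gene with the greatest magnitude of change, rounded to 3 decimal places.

0.089

BAX12: ΔΔCt = (28.52−20.50) − (27.81−20.93) = 8.02 − 6.88 = 1.14; fold change = 2^-1.14 = 0.454
PAX11: ΔΔCt = (22.68−20.50) − (25.88−20.93) = 2.18 − 4.95 = -2.77; fold change = 2^2.77 = 6.821
SERP5: ΔΔCt = (31.44−20.50) − (28.38−20.93) = 10.94 − 7.45 = 3.49; fold change = 2^-3.49 = 0.089
SERP5 has the largest |ΔΔCt| = 3.49.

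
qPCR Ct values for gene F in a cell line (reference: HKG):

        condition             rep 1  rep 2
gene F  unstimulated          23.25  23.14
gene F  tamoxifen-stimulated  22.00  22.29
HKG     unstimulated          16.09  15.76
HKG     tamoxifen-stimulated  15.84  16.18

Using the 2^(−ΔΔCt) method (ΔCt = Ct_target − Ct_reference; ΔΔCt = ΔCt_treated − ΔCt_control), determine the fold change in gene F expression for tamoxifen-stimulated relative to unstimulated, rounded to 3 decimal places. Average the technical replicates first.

2.196

Mean Ct: gene F unstimulated 23.195; gene F tamoxifen-stimulated 22.145; HKG unstimulated 15.925; HKG tamoxifen-stimulated 16.010
ΔCt(unstimulated) = 23.195 − 15.925 = 7.270
ΔCt(tamoxifen-stimulated) = 22.145 − 16.010 = 6.135
ΔΔCt = 6.135 − 7.270 = -1.135
Fold change = 2^(−(-1.135)) = 2^1.135 = 2.1962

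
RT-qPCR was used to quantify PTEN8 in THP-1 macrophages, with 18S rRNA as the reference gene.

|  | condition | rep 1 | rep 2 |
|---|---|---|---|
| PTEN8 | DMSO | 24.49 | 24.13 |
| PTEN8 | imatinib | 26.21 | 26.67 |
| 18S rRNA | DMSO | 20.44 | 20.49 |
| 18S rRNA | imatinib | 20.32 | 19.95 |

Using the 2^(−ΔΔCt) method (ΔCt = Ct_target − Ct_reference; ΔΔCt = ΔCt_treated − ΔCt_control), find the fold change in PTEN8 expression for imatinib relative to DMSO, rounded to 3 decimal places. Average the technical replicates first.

Mean Ct: PTEN8 DMSO 24.310; PTEN8 imatinib 26.440; 18S rRNA DMSO 20.465; 18S rRNA imatinib 20.135
ΔCt(DMSO) = 24.310 − 20.465 = 3.845
ΔCt(imatinib) = 26.440 − 20.135 = 6.305
ΔΔCt = 6.305 − 3.845 = 2.460
Fold change = 2^(−2.460) = 0.1817

0.182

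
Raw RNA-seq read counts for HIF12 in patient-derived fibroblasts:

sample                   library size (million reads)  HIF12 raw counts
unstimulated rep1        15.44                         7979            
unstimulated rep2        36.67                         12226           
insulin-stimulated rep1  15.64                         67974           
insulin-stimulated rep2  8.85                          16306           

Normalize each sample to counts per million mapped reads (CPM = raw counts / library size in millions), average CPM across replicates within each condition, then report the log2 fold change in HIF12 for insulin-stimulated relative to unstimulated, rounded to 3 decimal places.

CPM(unstimulated rep1) = 7979 / 15.44 = 516.7746
CPM(unstimulated rep2) = 12226 / 36.67 = 333.4061
CPM(insulin-stimulated rep1) = 67974 / 15.64 = 4346.1637
CPM(insulin-stimulated rep2) = 16306 / 8.85 = 1842.4859
mean CPM(unstimulated) = 425.0903; mean CPM(insulin-stimulated) = 3094.3248
Fold change = 3094.3248 / 425.0903 = 7.27922
log2(7.27922) = 2.8638

2.864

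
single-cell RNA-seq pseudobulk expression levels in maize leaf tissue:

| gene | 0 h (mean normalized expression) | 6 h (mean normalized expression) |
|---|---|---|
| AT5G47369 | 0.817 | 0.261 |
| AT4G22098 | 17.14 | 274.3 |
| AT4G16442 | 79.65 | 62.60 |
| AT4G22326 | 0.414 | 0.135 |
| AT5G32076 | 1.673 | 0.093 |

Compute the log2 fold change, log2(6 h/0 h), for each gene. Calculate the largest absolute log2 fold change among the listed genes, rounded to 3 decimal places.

4.169

log2(0.261/0.817) = -1.646  (AT5G47369)
log2(274.3/17.14) = 4.000  (AT4G22098)
log2(62.60/79.65) = -0.348  (AT4G16442)
log2(0.135/0.414) = -1.617  (AT4G22326)
log2(0.093/1.673) = -4.169  (AT5G32076)
The largest magnitude belongs to AT5G32076.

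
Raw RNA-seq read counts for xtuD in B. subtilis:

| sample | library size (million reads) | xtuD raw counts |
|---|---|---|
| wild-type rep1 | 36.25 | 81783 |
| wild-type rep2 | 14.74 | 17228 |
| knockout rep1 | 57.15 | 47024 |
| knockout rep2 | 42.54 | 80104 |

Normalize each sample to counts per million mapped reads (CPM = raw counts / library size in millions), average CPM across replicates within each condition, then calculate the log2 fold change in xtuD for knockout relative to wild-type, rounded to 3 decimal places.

-0.340

CPM(wild-type rep1) = 81783 / 36.25 = 2256.0828
CPM(wild-type rep2) = 17228 / 14.74 = 1168.7924
CPM(knockout rep1) = 47024 / 57.15 = 822.8171
CPM(knockout rep2) = 80104 / 42.54 = 1883.0277
mean CPM(wild-type) = 1712.4376; mean CPM(knockout) = 1352.9224
Fold change = 1352.9224 / 1712.4376 = 0.79006
log2(0.79006) = -0.3400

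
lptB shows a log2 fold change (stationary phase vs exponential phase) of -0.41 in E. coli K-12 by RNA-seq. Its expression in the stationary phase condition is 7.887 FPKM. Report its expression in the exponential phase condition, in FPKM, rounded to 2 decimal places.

10.48

Fold change = 2^(-0.41) = 0.7526
exponential phase expression = 7.887 / 0.7526 = 10.48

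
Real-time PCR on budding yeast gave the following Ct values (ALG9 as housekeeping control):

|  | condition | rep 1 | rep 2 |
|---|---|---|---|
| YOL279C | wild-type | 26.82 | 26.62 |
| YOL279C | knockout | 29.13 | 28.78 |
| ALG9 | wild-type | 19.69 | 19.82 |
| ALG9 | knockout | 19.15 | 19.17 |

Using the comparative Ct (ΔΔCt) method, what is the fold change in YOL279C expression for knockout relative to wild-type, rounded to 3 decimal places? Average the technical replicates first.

Mean Ct: YOL279C wild-type 26.720; YOL279C knockout 28.955; ALG9 wild-type 19.755; ALG9 knockout 19.160
ΔCt(wild-type) = 26.720 − 19.755 = 6.965
ΔCt(knockout) = 28.955 − 19.160 = 9.795
ΔΔCt = 9.795 − 6.965 = 2.830
Fold change = 2^(−2.830) = 0.1406

0.141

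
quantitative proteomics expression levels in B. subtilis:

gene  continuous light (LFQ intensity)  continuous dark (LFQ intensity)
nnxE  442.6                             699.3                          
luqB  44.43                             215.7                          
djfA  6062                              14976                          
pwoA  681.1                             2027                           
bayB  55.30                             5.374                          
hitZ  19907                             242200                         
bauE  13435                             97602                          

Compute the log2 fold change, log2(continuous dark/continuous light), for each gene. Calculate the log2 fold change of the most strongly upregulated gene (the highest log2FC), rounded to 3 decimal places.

3.605

log2(699.3/442.6) = 0.660  (nnxE)
log2(215.7/44.43) = 2.279  (luqB)
log2(14976/6062) = 1.305  (djfA)
log2(2027/681.1) = 1.573  (pwoA)
log2(5.374/55.30) = -3.363  (bayB)
log2(242200/19907) = 3.605  (hitZ)
log2(97602/13435) = 2.861  (bauE)
hitZ is most strongly upregulated.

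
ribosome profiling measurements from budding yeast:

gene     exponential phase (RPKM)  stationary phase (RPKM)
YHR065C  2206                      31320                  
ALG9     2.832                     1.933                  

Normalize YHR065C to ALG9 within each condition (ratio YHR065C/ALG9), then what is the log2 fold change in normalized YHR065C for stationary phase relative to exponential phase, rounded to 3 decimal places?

YHR065C/ALG9 (exponential phase) = 2206 / 2.832 = 778.95
YHR065C/ALG9 (stationary phase) = 31320 / 1.933 = 16203
Fold change = 16203 / 778.95 = 20.8007
log2(20.8007) = 4.3786

4.379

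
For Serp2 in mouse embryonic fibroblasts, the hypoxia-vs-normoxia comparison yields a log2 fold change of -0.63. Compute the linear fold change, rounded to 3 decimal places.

0.646

Fold change = 2^(-0.63) = 0.6462
That is, Serp2 drops to 64.6% of the normoxia level.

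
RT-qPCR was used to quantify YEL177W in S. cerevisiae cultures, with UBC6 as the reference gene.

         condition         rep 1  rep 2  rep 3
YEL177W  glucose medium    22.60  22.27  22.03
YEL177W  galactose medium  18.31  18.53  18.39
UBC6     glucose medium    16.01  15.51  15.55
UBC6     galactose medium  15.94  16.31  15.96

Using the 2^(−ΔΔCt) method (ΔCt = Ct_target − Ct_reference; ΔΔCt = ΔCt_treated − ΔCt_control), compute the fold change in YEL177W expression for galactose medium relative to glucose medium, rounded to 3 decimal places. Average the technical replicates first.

Mean Ct: YEL177W glucose medium 22.300; YEL177W galactose medium 18.410; UBC6 glucose medium 15.690; UBC6 galactose medium 16.070
ΔCt(glucose medium) = 22.300 − 15.690 = 6.610
ΔCt(galactose medium) = 18.410 − 16.070 = 2.340
ΔΔCt = 2.340 − 6.610 = -4.270
Fold change = 2^(−(-4.270)) = 2^4.270 = 19.2929

19.293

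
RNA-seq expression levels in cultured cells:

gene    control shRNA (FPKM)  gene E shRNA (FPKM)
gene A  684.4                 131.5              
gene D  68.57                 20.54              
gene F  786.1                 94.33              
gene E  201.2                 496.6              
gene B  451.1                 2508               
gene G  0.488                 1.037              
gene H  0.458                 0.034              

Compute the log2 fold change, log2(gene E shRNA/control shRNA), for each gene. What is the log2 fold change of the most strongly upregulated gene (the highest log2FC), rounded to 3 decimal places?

log2(131.5/684.4) = -2.380  (gene A)
log2(20.54/68.57) = -1.739  (gene D)
log2(94.33/786.1) = -3.059  (gene F)
log2(496.6/201.2) = 1.303  (gene E)
log2(2508/451.1) = 2.475  (gene B)
log2(1.037/0.488) = 1.087  (gene G)
log2(0.034/0.458) = -3.752  (gene H)
gene B is most strongly upregulated.

2.475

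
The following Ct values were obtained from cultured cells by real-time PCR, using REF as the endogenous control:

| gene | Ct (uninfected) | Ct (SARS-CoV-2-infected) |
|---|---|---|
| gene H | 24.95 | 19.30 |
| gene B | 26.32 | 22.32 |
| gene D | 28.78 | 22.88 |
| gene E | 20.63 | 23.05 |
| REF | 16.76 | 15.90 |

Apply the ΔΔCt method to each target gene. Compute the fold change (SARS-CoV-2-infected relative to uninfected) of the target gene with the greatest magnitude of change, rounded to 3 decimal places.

gene H: ΔΔCt = (19.30−15.90) − (24.95−16.76) = 3.40 − 8.19 = -4.79; fold change = 2^4.79 = 27.665
gene B: ΔΔCt = (22.32−15.90) − (26.32−16.76) = 6.42 − 9.56 = -3.14; fold change = 2^3.14 = 8.815
gene D: ΔΔCt = (22.88−15.90) − (28.78−16.76) = 6.98 − 12.02 = -5.04; fold change = 2^5.04 = 32.900
gene E: ΔΔCt = (23.05−15.90) − (20.63−16.76) = 7.15 − 3.87 = 3.28; fold change = 2^-3.28 = 0.103
gene D has the largest |ΔΔCt| = 5.04.

32.900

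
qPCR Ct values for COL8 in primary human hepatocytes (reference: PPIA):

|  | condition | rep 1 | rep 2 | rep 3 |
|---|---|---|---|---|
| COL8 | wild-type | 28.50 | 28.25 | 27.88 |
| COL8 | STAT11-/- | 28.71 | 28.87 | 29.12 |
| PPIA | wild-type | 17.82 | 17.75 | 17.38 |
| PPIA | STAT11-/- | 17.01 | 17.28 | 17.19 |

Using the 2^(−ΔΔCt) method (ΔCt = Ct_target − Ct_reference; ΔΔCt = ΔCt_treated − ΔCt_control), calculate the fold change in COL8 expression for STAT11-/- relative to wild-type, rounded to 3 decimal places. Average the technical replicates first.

Mean Ct: COL8 wild-type 28.210; COL8 STAT11-/- 28.900; PPIA wild-type 17.650; PPIA STAT11-/- 17.160
ΔCt(wild-type) = 28.210 − 17.650 = 10.560
ΔCt(STAT11-/-) = 28.900 − 17.160 = 11.740
ΔΔCt = 11.740 − 10.560 = 1.180
Fold change = 2^(−1.180) = 0.4414

0.441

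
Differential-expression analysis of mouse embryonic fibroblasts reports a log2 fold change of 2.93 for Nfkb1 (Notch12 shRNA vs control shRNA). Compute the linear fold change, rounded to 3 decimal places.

7.621

Fold change = 2^(2.93) = 7.6211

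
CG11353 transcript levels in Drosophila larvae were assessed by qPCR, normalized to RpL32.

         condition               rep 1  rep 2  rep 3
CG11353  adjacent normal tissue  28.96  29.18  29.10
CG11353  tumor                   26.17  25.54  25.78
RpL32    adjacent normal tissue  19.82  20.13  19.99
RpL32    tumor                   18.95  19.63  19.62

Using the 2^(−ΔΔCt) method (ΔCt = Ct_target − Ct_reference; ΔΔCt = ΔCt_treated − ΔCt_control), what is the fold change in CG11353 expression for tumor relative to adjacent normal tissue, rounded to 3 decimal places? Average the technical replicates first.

Mean Ct: CG11353 adjacent normal tissue 29.080; CG11353 tumor 25.830; RpL32 adjacent normal tissue 19.980; RpL32 tumor 19.400
ΔCt(adjacent normal tissue) = 29.080 − 19.980 = 9.100
ΔCt(tumor) = 25.830 − 19.400 = 6.430
ΔΔCt = 6.430 − 9.100 = -2.670
Fold change = 2^(−(-2.670)) = 2^2.670 = 6.3643

6.364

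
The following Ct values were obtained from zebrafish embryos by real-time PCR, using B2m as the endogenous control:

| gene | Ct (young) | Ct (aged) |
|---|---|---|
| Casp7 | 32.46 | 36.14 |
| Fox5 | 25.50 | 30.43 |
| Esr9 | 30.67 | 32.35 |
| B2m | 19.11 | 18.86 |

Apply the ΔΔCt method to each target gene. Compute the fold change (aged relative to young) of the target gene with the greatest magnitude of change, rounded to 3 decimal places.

Casp7: ΔΔCt = (36.14−18.86) − (32.46−19.11) = 17.28 − 13.35 = 3.93; fold change = 2^-3.93 = 0.066
Fox5: ΔΔCt = (30.43−18.86) − (25.50−19.11) = 11.57 − 6.39 = 5.18; fold change = 2^-5.18 = 0.028
Esr9: ΔΔCt = (32.35−18.86) − (30.67−19.11) = 13.49 − 11.56 = 1.93; fold change = 2^-1.93 = 0.262
Fox5 has the largest |ΔΔCt| = 5.18.

0.028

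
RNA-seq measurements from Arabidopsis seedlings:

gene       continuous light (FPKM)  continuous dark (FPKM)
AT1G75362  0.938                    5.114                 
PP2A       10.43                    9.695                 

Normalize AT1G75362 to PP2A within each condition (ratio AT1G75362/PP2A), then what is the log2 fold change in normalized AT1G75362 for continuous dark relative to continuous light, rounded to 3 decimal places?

AT1G75362/PP2A (continuous light) = 0.938 / 10.43 = 0.089933
AT1G75362/PP2A (continuous dark) = 5.114 / 9.695 = 0.52749
Fold change = 0.52749 / 0.089933 = 5.8654
log2(5.8654) = 2.5522

2.552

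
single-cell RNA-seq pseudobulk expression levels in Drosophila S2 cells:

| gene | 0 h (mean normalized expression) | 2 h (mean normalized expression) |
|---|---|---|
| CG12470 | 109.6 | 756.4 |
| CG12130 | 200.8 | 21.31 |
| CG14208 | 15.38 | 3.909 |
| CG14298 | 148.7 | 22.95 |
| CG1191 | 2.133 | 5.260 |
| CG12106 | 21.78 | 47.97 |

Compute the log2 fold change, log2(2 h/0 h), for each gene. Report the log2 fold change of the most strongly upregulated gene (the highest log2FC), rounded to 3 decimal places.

log2(756.4/109.6) = 2.787  (CG12470)
log2(21.31/200.8) = -3.236  (CG12130)
log2(3.909/15.38) = -1.976  (CG14208)
log2(22.95/148.7) = -2.696  (CG14298)
log2(5.260/2.133) = 1.302  (CG1191)
log2(47.97/21.78) = 1.139  (CG12106)
CG12470 is most strongly upregulated.

2.787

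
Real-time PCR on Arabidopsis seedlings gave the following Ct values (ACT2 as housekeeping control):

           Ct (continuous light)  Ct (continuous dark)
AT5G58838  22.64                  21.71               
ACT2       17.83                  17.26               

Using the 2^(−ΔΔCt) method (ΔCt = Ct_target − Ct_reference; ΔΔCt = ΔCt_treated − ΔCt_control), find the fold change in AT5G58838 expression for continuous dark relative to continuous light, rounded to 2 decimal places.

ΔCt(continuous light) = 22.640 − 17.830 = 4.810
ΔCt(continuous dark) = 21.710 − 17.260 = 4.450
ΔΔCt = 4.450 − 4.810 = -0.360
Fold change = 2^(−(-0.360)) = 2^0.360 = 1.283

1.28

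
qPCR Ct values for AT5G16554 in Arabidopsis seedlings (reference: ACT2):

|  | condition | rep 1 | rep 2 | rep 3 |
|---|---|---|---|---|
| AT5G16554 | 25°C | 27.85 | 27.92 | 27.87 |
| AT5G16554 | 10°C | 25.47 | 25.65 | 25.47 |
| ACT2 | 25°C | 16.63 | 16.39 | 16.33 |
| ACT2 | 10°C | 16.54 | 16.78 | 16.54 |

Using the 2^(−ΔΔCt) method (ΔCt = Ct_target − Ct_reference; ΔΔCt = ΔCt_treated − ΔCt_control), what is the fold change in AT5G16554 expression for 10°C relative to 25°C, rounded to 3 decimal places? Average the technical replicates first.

Mean Ct: AT5G16554 25°C 27.880; AT5G16554 10°C 25.530; ACT2 25°C 16.450; ACT2 10°C 16.620
ΔCt(25°C) = 27.880 − 16.450 = 11.430
ΔCt(10°C) = 25.530 − 16.620 = 8.910
ΔΔCt = 8.910 − 11.430 = -2.520
Fold change = 2^(−(-2.520)) = 2^2.520 = 5.7358

5.736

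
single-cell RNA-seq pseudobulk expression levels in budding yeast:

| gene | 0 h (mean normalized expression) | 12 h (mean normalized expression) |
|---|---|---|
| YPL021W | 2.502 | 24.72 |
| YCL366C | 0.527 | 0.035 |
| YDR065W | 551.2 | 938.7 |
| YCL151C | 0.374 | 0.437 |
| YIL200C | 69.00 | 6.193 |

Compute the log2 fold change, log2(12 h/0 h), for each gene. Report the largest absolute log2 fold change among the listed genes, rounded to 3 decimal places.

3.912

log2(24.72/2.502) = 3.305  (YPL021W)
log2(0.035/0.527) = -3.912  (YCL366C)
log2(938.7/551.2) = 0.768  (YDR065W)
log2(0.437/0.374) = 0.225  (YCL151C)
log2(6.193/69.00) = -3.478  (YIL200C)
The largest magnitude belongs to YCL366C.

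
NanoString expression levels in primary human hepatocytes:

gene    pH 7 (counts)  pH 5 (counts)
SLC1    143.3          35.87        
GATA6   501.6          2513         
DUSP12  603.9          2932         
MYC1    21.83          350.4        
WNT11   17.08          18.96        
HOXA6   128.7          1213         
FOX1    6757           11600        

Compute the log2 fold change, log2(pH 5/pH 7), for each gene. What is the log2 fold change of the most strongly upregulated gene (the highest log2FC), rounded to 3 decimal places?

4.005

log2(35.87/143.3) = -1.998  (SLC1)
log2(2513/501.6) = 2.325  (GATA6)
log2(2932/603.9) = 2.280  (DUSP12)
log2(350.4/21.83) = 4.005  (MYC1)
log2(18.96/17.08) = 0.151  (WNT11)
log2(1213/128.7) = 3.236  (HOXA6)
log2(11600/6757) = 0.780  (FOX1)
MYC1 is most strongly upregulated.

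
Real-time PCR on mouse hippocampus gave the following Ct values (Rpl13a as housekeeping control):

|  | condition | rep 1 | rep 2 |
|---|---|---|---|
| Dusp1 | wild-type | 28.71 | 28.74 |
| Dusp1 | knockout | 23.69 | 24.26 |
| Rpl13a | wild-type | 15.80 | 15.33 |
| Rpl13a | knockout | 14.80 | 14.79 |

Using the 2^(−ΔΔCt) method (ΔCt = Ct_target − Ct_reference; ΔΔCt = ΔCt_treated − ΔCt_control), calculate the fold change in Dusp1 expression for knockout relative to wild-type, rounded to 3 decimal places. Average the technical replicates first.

Mean Ct: Dusp1 wild-type 28.725; Dusp1 knockout 23.975; Rpl13a wild-type 15.565; Rpl13a knockout 14.795
ΔCt(wild-type) = 28.725 − 15.565 = 13.160
ΔCt(knockout) = 23.975 − 14.795 = 9.180
ΔΔCt = 9.180 − 13.160 = -3.980
Fold change = 2^(−(-3.980)) = 2^3.980 = 15.7797

15.780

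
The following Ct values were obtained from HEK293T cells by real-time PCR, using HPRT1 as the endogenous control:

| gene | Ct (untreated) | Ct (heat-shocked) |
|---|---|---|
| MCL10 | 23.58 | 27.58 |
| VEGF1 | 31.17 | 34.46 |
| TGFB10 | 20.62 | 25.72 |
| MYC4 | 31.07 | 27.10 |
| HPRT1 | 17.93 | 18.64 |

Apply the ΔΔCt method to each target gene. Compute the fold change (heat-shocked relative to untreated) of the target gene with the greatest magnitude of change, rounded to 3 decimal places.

MCL10: ΔΔCt = (27.58−18.64) − (23.58−17.93) = 8.94 − 5.65 = 3.29; fold change = 2^-3.29 = 0.102
VEGF1: ΔΔCt = (34.46−18.64) − (31.17−17.93) = 15.82 − 13.24 = 2.58; fold change = 2^-2.58 = 0.167
TGFB10: ΔΔCt = (25.72−18.64) − (20.62−17.93) = 7.08 − 2.69 = 4.39; fold change = 2^-4.39 = 0.048
MYC4: ΔΔCt = (27.10−18.64) − (31.07−17.93) = 8.46 − 13.14 = -4.68; fold change = 2^4.68 = 25.634
MYC4 has the largest |ΔΔCt| = 4.68.

25.634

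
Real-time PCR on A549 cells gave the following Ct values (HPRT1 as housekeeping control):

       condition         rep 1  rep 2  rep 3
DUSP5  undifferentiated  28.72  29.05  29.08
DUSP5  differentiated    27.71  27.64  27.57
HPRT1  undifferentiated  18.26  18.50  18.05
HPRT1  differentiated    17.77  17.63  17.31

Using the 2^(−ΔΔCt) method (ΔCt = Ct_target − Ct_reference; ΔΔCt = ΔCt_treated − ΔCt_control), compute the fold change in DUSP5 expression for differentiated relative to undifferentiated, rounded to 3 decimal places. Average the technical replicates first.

1.526

Mean Ct: DUSP5 undifferentiated 28.950; DUSP5 differentiated 27.640; HPRT1 undifferentiated 18.270; HPRT1 differentiated 17.570
ΔCt(undifferentiated) = 28.950 − 18.270 = 10.680
ΔCt(differentiated) = 27.640 − 17.570 = 10.070
ΔΔCt = 10.070 − 10.680 = -0.610
Fold change = 2^(−(-0.610)) = 2^0.610 = 1.5263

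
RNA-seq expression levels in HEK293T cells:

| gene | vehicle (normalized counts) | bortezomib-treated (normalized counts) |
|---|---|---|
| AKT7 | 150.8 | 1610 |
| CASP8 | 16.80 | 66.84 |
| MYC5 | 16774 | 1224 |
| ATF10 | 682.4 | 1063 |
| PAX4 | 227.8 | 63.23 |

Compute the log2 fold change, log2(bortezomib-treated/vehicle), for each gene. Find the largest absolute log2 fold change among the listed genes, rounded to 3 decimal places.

log2(1610/150.8) = 3.416  (AKT7)
log2(66.84/16.80) = 1.992  (CASP8)
log2(1224/16774) = -3.777  (MYC5)
log2(1063/682.4) = 0.639  (ATF10)
log2(63.23/227.8) = -1.849  (PAX4)
The largest magnitude belongs to MYC5.

3.777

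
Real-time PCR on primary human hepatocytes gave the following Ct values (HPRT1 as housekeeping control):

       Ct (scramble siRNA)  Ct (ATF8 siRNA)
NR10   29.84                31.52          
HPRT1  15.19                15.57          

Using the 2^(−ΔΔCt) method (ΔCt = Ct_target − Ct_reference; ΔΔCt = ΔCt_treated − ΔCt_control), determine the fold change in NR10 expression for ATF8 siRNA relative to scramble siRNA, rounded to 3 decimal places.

0.406

ΔCt(scramble siRNA) = 29.840 − 15.190 = 14.650
ΔCt(ATF8 siRNA) = 31.520 − 15.570 = 15.950
ΔΔCt = 15.950 − 14.650 = 1.300
Fold change = 2^(−1.300) = 0.4061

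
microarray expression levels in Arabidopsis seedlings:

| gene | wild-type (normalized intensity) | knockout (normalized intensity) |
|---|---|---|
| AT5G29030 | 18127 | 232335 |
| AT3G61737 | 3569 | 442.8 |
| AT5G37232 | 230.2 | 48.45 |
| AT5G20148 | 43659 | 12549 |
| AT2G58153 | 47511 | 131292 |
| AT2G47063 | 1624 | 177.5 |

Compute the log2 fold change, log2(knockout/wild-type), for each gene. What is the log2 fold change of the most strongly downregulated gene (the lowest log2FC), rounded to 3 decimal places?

log2(232335/18127) = 3.680  (AT5G29030)
log2(442.8/3569) = -3.011  (AT3G61737)
log2(48.45/230.2) = -2.248  (AT5G37232)
log2(12549/43659) = -1.799  (AT5G20148)
log2(131292/47511) = 1.466  (AT2G58153)
log2(177.5/1624) = -3.194  (AT2G47063)
AT2G47063 is most strongly downregulated.

-3.194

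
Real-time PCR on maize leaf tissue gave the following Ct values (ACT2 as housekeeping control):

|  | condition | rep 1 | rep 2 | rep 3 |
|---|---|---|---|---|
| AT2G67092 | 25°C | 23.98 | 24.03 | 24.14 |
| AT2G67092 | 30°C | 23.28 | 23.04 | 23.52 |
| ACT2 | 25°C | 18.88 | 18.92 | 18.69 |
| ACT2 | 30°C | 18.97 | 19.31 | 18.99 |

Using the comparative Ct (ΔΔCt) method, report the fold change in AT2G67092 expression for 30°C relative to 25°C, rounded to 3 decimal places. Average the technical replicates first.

2.042

Mean Ct: AT2G67092 25°C 24.050; AT2G67092 30°C 23.280; ACT2 25°C 18.830; ACT2 30°C 19.090
ΔCt(25°C) = 24.050 − 18.830 = 5.220
ΔCt(30°C) = 23.280 − 19.090 = 4.190
ΔΔCt = 4.190 − 5.220 = -1.030
Fold change = 2^(−(-1.030)) = 2^1.030 = 2.0420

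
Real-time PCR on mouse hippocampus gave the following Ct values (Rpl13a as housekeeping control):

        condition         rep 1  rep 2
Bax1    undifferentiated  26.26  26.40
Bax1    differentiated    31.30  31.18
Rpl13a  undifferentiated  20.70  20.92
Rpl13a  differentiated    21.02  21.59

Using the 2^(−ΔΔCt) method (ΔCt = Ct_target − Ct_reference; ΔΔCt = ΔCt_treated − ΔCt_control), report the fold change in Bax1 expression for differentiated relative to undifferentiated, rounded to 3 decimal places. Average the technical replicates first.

Mean Ct: Bax1 undifferentiated 26.330; Bax1 differentiated 31.240; Rpl13a undifferentiated 20.810; Rpl13a differentiated 21.305
ΔCt(undifferentiated) = 26.330 − 20.810 = 5.520
ΔCt(differentiated) = 31.240 − 21.305 = 9.935
ΔΔCt = 9.935 − 5.520 = 4.415
Fold change = 2^(−4.415) = 0.0469

0.047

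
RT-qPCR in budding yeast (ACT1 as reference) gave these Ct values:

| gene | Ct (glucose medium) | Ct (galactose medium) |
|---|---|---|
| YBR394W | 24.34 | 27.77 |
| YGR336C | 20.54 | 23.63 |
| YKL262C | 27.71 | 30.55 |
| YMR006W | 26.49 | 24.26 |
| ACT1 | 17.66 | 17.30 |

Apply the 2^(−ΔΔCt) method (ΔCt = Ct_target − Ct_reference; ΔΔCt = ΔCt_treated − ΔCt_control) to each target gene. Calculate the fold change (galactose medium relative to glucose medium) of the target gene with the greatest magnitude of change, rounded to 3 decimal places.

0.072

YBR394W: ΔΔCt = (27.77−17.30) − (24.34−17.66) = 10.47 − 6.68 = 3.79; fold change = 2^-3.79 = 0.072
YGR336C: ΔΔCt = (23.63−17.30) − (20.54−17.66) = 6.33 − 2.88 = 3.45; fold change = 2^-3.45 = 0.092
YKL262C: ΔΔCt = (30.55−17.30) − (27.71−17.66) = 13.25 − 10.05 = 3.20; fold change = 2^-3.20 = 0.109
YMR006W: ΔΔCt = (24.26−17.30) − (26.49−17.66) = 6.96 − 8.83 = -1.87; fold change = 2^1.87 = 3.655
YBR394W has the largest |ΔΔCt| = 3.79.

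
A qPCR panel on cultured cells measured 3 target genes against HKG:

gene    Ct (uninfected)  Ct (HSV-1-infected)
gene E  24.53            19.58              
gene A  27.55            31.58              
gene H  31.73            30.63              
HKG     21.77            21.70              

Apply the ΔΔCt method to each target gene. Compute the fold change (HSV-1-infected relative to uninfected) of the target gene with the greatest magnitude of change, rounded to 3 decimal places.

29.446

gene E: ΔΔCt = (19.58−21.70) − (24.53−21.77) = -2.12 − 2.76 = -4.88; fold change = 2^4.88 = 29.446
gene A: ΔΔCt = (31.58−21.70) − (27.55−21.77) = 9.88 − 5.78 = 4.10; fold change = 2^-4.10 = 0.058
gene H: ΔΔCt = (30.63−21.70) − (31.73−21.77) = 8.93 − 9.96 = -1.03; fold change = 2^1.03 = 2.042
gene E has the largest |ΔΔCt| = 4.88.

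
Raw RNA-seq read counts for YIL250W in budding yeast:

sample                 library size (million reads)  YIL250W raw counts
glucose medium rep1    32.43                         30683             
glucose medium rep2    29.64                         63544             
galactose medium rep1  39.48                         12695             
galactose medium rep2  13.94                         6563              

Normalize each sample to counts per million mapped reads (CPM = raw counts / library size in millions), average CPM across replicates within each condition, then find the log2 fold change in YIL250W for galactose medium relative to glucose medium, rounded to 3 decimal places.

-1.963

CPM(glucose medium rep1) = 30683 / 32.43 = 946.1301
CPM(glucose medium rep2) = 63544 / 29.64 = 2143.8596
CPM(galactose medium rep1) = 12695 / 39.48 = 321.5552
CPM(galactose medium rep2) = 6563 / 13.94 = 470.8034
mean CPM(glucose medium) = 1544.9949; mean CPM(galactose medium) = 396.1793
Fold change = 396.1793 / 1544.9949 = 0.25643
log2(0.25643) = -1.9634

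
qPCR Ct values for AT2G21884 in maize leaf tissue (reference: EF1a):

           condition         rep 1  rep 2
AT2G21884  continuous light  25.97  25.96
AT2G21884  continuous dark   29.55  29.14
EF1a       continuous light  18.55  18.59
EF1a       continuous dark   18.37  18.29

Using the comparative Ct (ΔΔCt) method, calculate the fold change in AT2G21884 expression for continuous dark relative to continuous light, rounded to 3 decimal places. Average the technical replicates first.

0.081

Mean Ct: AT2G21884 continuous light 25.965; AT2G21884 continuous dark 29.345; EF1a continuous light 18.570; EF1a continuous dark 18.330
ΔCt(continuous light) = 25.965 − 18.570 = 7.395
ΔCt(continuous dark) = 29.345 − 18.330 = 11.015
ΔΔCt = 11.015 − 7.395 = 3.620
Fold change = 2^(−3.620) = 0.0813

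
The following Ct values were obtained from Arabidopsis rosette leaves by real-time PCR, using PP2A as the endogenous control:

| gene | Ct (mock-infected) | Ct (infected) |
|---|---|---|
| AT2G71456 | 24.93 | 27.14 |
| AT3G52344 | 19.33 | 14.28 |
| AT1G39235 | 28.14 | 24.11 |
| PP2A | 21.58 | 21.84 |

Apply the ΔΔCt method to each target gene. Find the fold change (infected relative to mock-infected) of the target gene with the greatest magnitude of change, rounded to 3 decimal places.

39.671

AT2G71456: ΔΔCt = (27.14−21.84) − (24.93−21.58) = 5.30 − 3.35 = 1.95; fold change = 2^-1.95 = 0.259
AT3G52344: ΔΔCt = (14.28−21.84) − (19.33−21.58) = -7.56 − (-2.25) = -5.31; fold change = 2^5.31 = 39.671
AT1G39235: ΔΔCt = (24.11−21.84) − (28.14−21.58) = 2.27 − 6.56 = -4.29; fold change = 2^4.29 = 19.562
AT3G52344 has the largest |ΔΔCt| = 5.31.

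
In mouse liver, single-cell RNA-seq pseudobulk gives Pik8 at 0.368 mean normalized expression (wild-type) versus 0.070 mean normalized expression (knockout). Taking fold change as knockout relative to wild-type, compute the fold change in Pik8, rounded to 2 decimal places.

Fold change = 0.070 / 0.368 = 0.190
Pik8 is downregulated.

0.19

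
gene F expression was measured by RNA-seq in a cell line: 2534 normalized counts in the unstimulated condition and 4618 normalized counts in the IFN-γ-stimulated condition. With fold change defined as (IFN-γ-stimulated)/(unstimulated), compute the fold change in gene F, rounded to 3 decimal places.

1.822

Fold change = 4618 / 2534 = 1.8224
gene F is upregulated.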